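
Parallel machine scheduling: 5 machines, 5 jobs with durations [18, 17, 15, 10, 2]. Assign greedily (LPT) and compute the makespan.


Jobs (LPT sorted): [18, 17, 15, 10, 2]
Machines: 5
  J=18 → Machine 1 (load: 0+18=18)
  J=17 → Machine 2 (load: 0+17=17)
  J=15 → Machine 3 (load: 0+15=15)
  J=10 → Machine 4 (load: 0+10=10)
  J=2 → Machine 5 (load: 0+2=2)
Machine loads: [18, 17, 15, 10, 2]
Makespan = max = 18 time units


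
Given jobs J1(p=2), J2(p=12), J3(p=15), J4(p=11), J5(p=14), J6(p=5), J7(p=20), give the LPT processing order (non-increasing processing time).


LPT: sort by longest processing time first
  J7: p=20
  J3: p=15
  J5: p=14
  J2: p=12
  J4: p=11
  J6: p=5
  J1: p=2
Order: J7 → J3 → J5 → J2 → J4 → J6 → J1


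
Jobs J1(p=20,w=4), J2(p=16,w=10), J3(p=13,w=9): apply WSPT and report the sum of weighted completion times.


WSPT order (by p/w): J3 → J2 → J1
  J3: C=13, w·C=9×13=117
  J2: C=29, w·C=10×29=290
  J1: C=49, w·C=4×49=196
Σ w·C = 603
= 603


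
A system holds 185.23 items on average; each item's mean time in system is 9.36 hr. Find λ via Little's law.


Little's law: L = λW → λ = L / W
= 185.23 / 9.36
= 19.79 per hour


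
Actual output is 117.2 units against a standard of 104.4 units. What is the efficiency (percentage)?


Efficiency = (actual / standard) × 100
= (117.2 / 104.4) × 100
= 112.3%


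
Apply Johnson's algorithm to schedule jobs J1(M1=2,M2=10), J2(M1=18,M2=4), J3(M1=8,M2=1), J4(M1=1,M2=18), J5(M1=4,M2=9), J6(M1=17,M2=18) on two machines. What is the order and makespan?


Johnson's rule:
Group 1 (M1≤M2, sort by M1): ['J4', 'J1', 'J5', 'J6']
Group 2 (M1>M2, sort desc M2): ['J2', 'J3']
Sequence: J4 → J1 → J5 → J6 → J2 → J3
Makespan calculation:
  J4: M1 done=1, M2 done=19
  J1: M1 done=3, M2 done=29
  J5: M1 done=7, M2 done=38
  J6: M1 done=24, M2 done=56
  J2: M1 done=42, M2 done=60
  J3: M1 done=50, M2 done=61
= Sequence: J4 → J1 → J5 → J6 → J2 → J3, Makespan: 61


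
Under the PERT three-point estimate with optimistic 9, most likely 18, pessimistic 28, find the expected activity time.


te = (o + 4m + p) / 6
= (9 + 4×18 + 28) / 6
= (9 + 72 + 28) / 6
= 109 / 6
= 18.17


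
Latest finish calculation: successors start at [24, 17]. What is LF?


LF = min of all successor start times
Successors start at: [24, 17]
LF = min(24, 17)
= 17


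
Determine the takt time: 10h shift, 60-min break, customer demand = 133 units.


Available = 10×60 - 60 = 540 min
Takt time = 540 / 133
= 4.06 min/unit


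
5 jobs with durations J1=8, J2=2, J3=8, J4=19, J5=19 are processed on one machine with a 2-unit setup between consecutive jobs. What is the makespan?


Makespan = Σ processing + (n-1) × setup
= (8 + 2 + 8 + 19 + 19) + (5-1)×2
= 56 + 8
= 64 time units


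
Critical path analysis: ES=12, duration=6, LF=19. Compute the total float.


EF = ES + duration = 12 + 6 = 18
LS = LF - duration = 19 - 6 = 13
Total Float = LF - EF = 19 - 18
(or LS - ES = 13 - 12)
= 1


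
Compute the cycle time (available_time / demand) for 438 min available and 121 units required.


Cycle time = available time / demand
= 438 / 121
= 3.62 min/unit


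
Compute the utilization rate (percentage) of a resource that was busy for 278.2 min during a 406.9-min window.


Utilization = busy / total × 100
= 278.2 / 406.9 × 100
= 68.4%


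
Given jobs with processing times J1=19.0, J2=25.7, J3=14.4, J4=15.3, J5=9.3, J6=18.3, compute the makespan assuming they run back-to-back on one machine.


Sequential makespan: sum all processing times
= 19.0 + 25.7 + 14.4 + 15.3 + 9.3 + 18.3
= 102.0 time units


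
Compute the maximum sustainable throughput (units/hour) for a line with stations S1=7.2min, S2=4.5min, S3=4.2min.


Bottleneck = longest station time
Station times: [7.2, 4.5, 4.2]
Max = 7.2 min
Rate = 60 / 7.2
= 8.33 units/hour (bottleneck: 7.2min)


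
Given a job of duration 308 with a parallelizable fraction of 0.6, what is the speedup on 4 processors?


Amdahl's law: T_p = T × ((1-p) + p/N)
= 308 × ((1-0.6) + 0.6/4)
= 308 × (0.40 + 0.1500)
= 308 × 0.5500
= 169.40
Speedup = 308/169.40
= 1.82×


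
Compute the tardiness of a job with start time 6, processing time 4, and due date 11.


Completion = start + processing = 6 + 4 = 10
Tardiness = max(0, C - d) = max(0, 10 - 11)
= max(0, -1)
= 0


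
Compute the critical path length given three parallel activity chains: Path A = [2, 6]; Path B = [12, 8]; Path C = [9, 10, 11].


Path A: 2 + 6 = 8
Path B: 12 + 8 = 20
Path C: 9 + 10 + 11 = 30
Critical path = longest = max(8, 20, 30)
= 30 (Path C)


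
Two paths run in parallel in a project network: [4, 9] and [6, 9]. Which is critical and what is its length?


Path A: 4 + 9 = 13
Path B: 6 + 9 = 15
Critical path = longest = max(13, 15)
= 15 (Path B)


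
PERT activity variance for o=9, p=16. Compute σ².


σ² = ((p - o) / 6)² = (p - o)² / 36
= (16 - 9)² / 36
= 7² / 36
= 49 / 36
= 1.3611


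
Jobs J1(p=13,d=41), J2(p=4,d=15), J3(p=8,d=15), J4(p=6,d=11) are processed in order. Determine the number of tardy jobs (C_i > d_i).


Completion vs due date:
  J1: C=13, d=41 → on time
  J2: C=17, d=15 → TARDY
  J3: C=25, d=15 → TARDY
  J4: C=31, d=11 → TARDY
Tardy jobs: J2, J3, J4
Count = 3


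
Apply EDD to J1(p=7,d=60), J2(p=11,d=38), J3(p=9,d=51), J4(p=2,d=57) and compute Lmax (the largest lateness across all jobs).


EDD order: J2 → J3 → J4 → J1
Completion and lateness:
  J2: C=11, d=38, L=11-38=-27
  J3: C=20, d=51, L=20-51=-31
  J4: C=22, d=57, L=22-57=-35
  J1: C=29, d=60, L=29-60=-31
Lmax = max(-27, -31, -35, -31)
= -27


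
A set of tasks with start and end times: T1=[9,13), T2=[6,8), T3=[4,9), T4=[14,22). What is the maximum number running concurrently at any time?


Check each time point for overlaps:
  t=6: 2 tasks active (T2, T3)
Max concurrent = 2


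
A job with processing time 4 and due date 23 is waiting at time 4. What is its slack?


Slack = due - current_time - processing
= 23 - 4 - 4
= 15


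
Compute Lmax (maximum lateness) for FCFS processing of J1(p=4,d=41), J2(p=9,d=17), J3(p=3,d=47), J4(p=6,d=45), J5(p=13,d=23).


Lateness per job (L = C - d):
  J1: C=4, d=41, L=-37
  J2: C=13, d=17, L=-4
  J3: C=16, d=47, L=-31
  J4: C=22, d=45, L=-23
  J5: C=35, d=23, L=12
Lmax = max(-37, -4, -31, -23, 12)
= 12


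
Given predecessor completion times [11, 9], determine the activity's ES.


ES = max of all predecessor completion times
Predecessors: [11, 9]
ES = max(11, 9)
= 11


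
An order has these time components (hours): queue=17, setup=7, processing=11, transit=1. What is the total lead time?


Lead time = queue + setup + processing + transit
= 17 + 7 + 11 + 1
= 36 hours


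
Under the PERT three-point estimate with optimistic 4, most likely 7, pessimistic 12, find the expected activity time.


te = (o + 4m + p) / 6
= (4 + 4×7 + 12) / 6
= (4 + 28 + 12) / 6
= 44 / 6
= 7.33


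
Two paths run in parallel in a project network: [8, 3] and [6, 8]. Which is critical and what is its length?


Path A: 8 + 3 = 11
Path B: 6 + 8 = 14
Critical path = longest = max(11, 14)
= 14 (Path B)


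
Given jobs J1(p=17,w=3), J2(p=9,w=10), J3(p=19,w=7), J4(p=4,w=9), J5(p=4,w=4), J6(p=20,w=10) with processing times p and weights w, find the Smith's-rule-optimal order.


WSPT (Smith's rule): sort by p/w ascending
  J4: p/w = 4/9 = 0.444
  J2: p/w = 9/10 = 0.900
  J5: p/w = 4/4 = 1.000
  J6: p/w = 20/10 = 2.000
  J3: p/w = 19/7 = 2.714
  J1: p/w = 17/3 = 5.667
Order: J4 → J2 → J5 → J6 → J3 → J1


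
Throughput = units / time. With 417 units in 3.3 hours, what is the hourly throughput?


Throughput = units / time
= 417 / 3.3
= 126.4 units/hour


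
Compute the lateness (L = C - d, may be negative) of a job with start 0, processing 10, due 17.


Completion = 0 + 10 = 10
Lateness = C - d = 10 - 17
= -7


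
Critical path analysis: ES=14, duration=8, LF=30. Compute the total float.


EF = ES + duration = 14 + 8 = 22
LS = LF - duration = 30 - 8 = 22
Total Float = LF - EF = 30 - 22
(or LS - ES = 22 - 14)
= 8


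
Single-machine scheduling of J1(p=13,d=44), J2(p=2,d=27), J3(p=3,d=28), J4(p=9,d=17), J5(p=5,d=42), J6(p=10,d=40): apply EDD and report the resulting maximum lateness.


EDD order: J4 → J2 → J3 → J6 → J5 → J1
Completion and lateness:
  J4: C=9, d=17, L=9-17=-8
  J2: C=11, d=27, L=11-27=-16
  J3: C=14, d=28, L=14-28=-14
  J6: C=24, d=40, L=24-40=-16
  J5: C=29, d=42, L=29-42=-13
  J1: C=42, d=44, L=42-44=-2
Lmax = max(-8, -16, -14, -16, -13, -2)
= -2


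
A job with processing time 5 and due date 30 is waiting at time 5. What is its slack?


Slack = due - current_time - processing
= 30 - 5 - 5
= 20


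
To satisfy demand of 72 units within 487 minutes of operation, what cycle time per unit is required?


Cycle time = available time / demand
= 487 / 72
= 6.76 min/unit


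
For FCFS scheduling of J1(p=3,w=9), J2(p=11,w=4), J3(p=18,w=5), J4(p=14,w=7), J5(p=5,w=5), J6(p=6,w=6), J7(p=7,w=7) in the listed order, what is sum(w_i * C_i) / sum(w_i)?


Completion times:
  J1: C=3, w×C=9×3=27
  J2: C=14, w×C=4×14=56
  J3: C=32, w×C=5×32=160
  J4: C=46, w×C=7×46=322
  J5: C=51, w×C=5×51=255
  J6: C=57, w×C=6×57=342
  J7: C=64, w×C=7×64=448
Sum w×C = 1610
Sum w = 43
Weighted avg = 1610/43
= 37.44


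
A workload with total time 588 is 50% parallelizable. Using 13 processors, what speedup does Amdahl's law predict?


Amdahl's law: T_p = T × ((1-p) + p/N)
= 588 × ((1-0.5) + 0.5/13)
= 588 × (0.50 + 0.0385)
= 588 × 0.5385
= 316.62
Speedup = 588/316.62
= 1.86×


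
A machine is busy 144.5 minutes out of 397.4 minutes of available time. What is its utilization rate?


Utilization = busy / total × 100
= 144.5 / 397.4 × 100
= 36.4%


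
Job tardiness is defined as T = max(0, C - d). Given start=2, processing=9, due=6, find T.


Completion = start + processing = 2 + 9 = 11
Tardiness = max(0, C - d) = max(0, 11 - 6)
= max(0, 5)
= 5


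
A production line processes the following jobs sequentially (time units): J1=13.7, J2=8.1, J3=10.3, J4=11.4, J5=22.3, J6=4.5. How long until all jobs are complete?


Sequential makespan: sum all processing times
= 13.7 + 8.1 + 10.3 + 11.4 + 22.3 + 4.5
= 70.3 time units


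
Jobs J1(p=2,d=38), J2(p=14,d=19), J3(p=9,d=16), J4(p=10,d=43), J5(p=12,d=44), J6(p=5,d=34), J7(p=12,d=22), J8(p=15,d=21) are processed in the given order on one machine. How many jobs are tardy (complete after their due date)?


Completion vs due date:
  J1: C=2, d=38 → on time
  J2: C=16, d=19 → on time
  J3: C=25, d=16 → TARDY
  J4: C=35, d=43 → on time
  J5: C=47, d=44 → TARDY
  J6: C=52, d=34 → TARDY
  J7: C=64, d=22 → TARDY
  J8: C=79, d=21 → TARDY
Tardy jobs: J3, J5, J6, J7, J8
Count = 5


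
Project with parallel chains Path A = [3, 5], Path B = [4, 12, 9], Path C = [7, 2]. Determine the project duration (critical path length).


Path A: 3 + 5 = 8
Path B: 4 + 12 + 9 = 25
Path C: 7 + 2 = 9
Critical path = longest = max(8, 25, 9)
= 25 (Path B)


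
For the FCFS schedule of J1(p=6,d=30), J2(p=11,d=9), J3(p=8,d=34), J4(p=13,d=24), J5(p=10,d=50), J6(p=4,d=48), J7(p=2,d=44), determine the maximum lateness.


Lateness per job (L = C - d):
  J1: C=6, d=30, L=-24
  J2: C=17, d=9, L=8
  J3: C=25, d=34, L=-9
  J4: C=38, d=24, L=14
  J5: C=48, d=50, L=-2
  J6: C=52, d=48, L=4
  J7: C=54, d=44, L=10
Lmax = max(-24, 8, -9, 14, -2, 4, 10)
= 14


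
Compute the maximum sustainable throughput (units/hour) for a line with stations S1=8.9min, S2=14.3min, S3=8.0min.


Bottleneck = longest station time
Station times: [8.9, 14.3, 8.0]
Max = 14.3 min
Rate = 60 / 14.3
= 4.20 units/hour (bottleneck: 14.3min)


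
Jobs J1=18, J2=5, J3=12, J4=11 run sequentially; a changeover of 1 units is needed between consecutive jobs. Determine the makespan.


Makespan = Σ processing + (n-1) × setup
= (18 + 5 + 12 + 11) + (4-1)×1
= 46 + 3
= 49 time units


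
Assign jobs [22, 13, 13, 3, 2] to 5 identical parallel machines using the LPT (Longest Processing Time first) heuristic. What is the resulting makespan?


Jobs (LPT sorted): [22, 13, 13, 3, 2]
Machines: 5
  J=22 → Machine 1 (load: 0+22=22)
  J=13 → Machine 2 (load: 0+13=13)
  J=13 → Machine 3 (load: 0+13=13)
  J=3 → Machine 4 (load: 0+3=3)
  J=2 → Machine 5 (load: 0+2=2)
Machine loads: [22, 13, 13, 3, 2]
Makespan = max = 22 time units


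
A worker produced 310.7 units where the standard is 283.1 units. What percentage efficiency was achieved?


Efficiency = (actual / standard) × 100
= (310.7 / 283.1) × 100
= 109.7%


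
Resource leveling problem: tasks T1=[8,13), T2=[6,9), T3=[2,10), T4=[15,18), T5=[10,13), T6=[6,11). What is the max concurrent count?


Check each time point for overlaps:
  t=8: 4 tasks active (T1, T2, T3, T6)
Max concurrent = 4


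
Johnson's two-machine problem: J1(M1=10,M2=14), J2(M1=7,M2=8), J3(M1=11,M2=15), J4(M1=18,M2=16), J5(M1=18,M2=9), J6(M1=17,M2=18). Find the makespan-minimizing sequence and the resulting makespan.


Johnson's rule:
Group 1 (M1≤M2, sort by M1): ['J2', 'J1', 'J3', 'J6']
Group 2 (M1>M2, sort desc M2): ['J4', 'J5']
Sequence: J2 → J1 → J3 → J6 → J4 → J5
Makespan calculation:
  J2: M1 done=7, M2 done=15
  J1: M1 done=17, M2 done=31
  J3: M1 done=28, M2 done=46
  J6: M1 done=45, M2 done=64
  J4: M1 done=63, M2 done=80
  J5: M1 done=81, M2 done=90
= Sequence: J2 → J1 → J3 → J6 → J4 → J5, Makespan: 90


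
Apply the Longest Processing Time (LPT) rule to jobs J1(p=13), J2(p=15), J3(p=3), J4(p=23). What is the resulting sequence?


LPT: sort by longest processing time first
  J4: p=23
  J2: p=15
  J1: p=13
  J3: p=3
Order: J4 → J2 → J1 → J3


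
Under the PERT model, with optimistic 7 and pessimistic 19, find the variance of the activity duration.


σ² = ((p - o) / 6)² = (p - o)² / 36
= (19 - 7)² / 36
= 12² / 36
= 144 / 36
= 4.0000


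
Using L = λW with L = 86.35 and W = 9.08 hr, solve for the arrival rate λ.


Little's law: L = λW → λ = L / W
= 86.35 / 9.08
= 9.51 per hour


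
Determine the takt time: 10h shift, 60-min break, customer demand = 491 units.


Available = 10×60 - 60 = 540 min
Takt time = 540 / 491
= 1.10 min/unit


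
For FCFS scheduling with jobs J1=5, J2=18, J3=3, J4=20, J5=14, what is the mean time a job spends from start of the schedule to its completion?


Completion times:
  J1: completes at 5
  J2: completes at 23
  J3: completes at 26
  J4: completes at 46
  J5: completes at 60
Sum = 160
Average = 160/5
= 32.00


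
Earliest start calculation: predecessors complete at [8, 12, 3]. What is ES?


ES = max of all predecessor completion times
Predecessors: [8, 12, 3]
ES = max(8, 12, 3)
= 12


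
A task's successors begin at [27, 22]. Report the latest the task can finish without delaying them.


LF = min of all successor start times
Successors start at: [27, 22]
LF = min(27, 22)
= 22


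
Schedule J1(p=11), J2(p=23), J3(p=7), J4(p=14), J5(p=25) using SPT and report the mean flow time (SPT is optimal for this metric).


SPT order: J3 → J1 → J4 → J2 → J5
Completion times:
  J3: C=7
  J1: C=18
  J4: C=32
  J2: C=55
  J5: C=80
Sum = 192, n = 5
Mean flow = 192/5
= 38.40


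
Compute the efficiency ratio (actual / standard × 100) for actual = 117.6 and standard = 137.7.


Efficiency = (actual / standard) × 100
= (117.6 / 137.7) × 100
= 85.4%


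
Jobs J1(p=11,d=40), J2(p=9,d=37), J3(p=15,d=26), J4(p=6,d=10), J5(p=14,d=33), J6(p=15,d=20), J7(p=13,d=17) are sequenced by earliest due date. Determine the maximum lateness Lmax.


EDD order: J4 → J7 → J6 → J3 → J5 → J2 → J1
Completion and lateness:
  J4: C=6, d=10, L=6-10=-4
  J7: C=19, d=17, L=19-17=2
  J6: C=34, d=20, L=34-20=14
  J3: C=49, d=26, L=49-26=23
  J5: C=63, d=33, L=63-33=30
  J2: C=72, d=37, L=72-37=35
  J1: C=83, d=40, L=83-40=43
Lmax = max(-4, 2, 14, 23, 30, 35, 43)
= 43


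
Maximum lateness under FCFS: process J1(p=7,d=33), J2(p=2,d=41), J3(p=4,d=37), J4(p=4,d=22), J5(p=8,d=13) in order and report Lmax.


Lateness per job (L = C - d):
  J1: C=7, d=33, L=-26
  J2: C=9, d=41, L=-32
  J3: C=13, d=37, L=-24
  J4: C=17, d=22, L=-5
  J5: C=25, d=13, L=12
Lmax = max(-26, -32, -24, -5, 12)
= 12


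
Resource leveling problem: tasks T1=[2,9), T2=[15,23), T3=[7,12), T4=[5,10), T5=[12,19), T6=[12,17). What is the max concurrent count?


Check each time point for overlaps:
  t=7: 3 tasks active (T1, T3, T4)
Max concurrent = 3


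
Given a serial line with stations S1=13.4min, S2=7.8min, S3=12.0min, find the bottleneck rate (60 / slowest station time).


Bottleneck = longest station time
Station times: [13.4, 7.8, 12.0]
Max = 13.4 min
Rate = 60 / 13.4
= 4.48 units/hour (bottleneck: 13.4min)


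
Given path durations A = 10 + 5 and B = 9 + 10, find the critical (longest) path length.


Path A: 10 + 5 = 15
Path B: 9 + 10 = 19
Critical path = longest = max(15, 19)
= 19 (Path B)


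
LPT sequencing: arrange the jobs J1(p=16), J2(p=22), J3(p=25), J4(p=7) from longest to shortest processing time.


LPT: sort by longest processing time first
  J3: p=25
  J2: p=22
  J1: p=16
  J4: p=7
Order: J3 → J2 → J1 → J4


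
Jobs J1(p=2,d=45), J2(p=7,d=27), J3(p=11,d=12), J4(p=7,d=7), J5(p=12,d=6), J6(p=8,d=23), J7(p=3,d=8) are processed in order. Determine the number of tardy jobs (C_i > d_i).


Completion vs due date:
  J1: C=2, d=45 → on time
  J2: C=9, d=27 → on time
  J3: C=20, d=12 → TARDY
  J4: C=27, d=7 → TARDY
  J5: C=39, d=6 → TARDY
  J6: C=47, d=23 → TARDY
  J7: C=50, d=8 → TARDY
Tardy jobs: J3, J4, J5, J6, J7
Count = 5


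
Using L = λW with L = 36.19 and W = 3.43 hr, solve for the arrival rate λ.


Little's law: L = λW → λ = L / W
= 36.19 / 3.43
= 10.55 per hour


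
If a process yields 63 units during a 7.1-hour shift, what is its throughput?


Throughput = units / time
= 63 / 7.1
= 8.9 units/hour


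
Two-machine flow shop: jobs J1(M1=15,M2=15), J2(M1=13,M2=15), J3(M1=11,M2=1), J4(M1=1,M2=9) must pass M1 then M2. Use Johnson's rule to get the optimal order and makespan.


Johnson's rule:
Group 1 (M1≤M2, sort by M1): ['J4', 'J2', 'J1']
Group 2 (M1>M2, sort desc M2): ['J3']
Sequence: J4 → J2 → J1 → J3
Makespan calculation:
  J4: M1 done=1, M2 done=10
  J2: M1 done=14, M2 done=29
  J1: M1 done=29, M2 done=44
  J3: M1 done=40, M2 done=45
= Sequence: J4 → J2 → J1 → J3, Makespan: 45


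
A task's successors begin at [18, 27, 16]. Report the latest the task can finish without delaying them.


LF = min of all successor start times
Successors start at: [18, 27, 16]
LF = min(18, 27, 16)
= 16


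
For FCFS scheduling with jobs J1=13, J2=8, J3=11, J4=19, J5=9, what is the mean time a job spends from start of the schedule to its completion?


Completion times:
  J1: completes at 13
  J2: completes at 21
  J3: completes at 32
  J4: completes at 51
  J5: completes at 60
Sum = 177
Average = 177/5
= 35.40


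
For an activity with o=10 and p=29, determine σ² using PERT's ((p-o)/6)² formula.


σ² = ((p - o) / 6)² = (p - o)² / 36
= (29 - 10)² / 36
= 19² / 36
= 361 / 36
= 10.0278


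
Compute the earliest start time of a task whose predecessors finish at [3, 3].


ES = max of all predecessor completion times
Predecessors: [3, 3]
ES = max(3, 3)
= 3


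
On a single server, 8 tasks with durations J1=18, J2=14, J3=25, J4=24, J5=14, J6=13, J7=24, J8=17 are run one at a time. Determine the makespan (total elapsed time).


Sequential makespan: sum all processing times
= 18 + 14 + 25 + 24 + 14 + 13 + 24 + 17
= 149 time units


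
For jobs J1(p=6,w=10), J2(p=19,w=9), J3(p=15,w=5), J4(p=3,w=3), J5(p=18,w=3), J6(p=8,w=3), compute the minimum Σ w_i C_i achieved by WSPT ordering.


WSPT order (by p/w): J1 → J4 → J2 → J6 → J3 → J5
  J1: C=6, w·C=10×6=60
  J4: C=9, w·C=3×9=27
  J2: C=28, w·C=9×28=252
  J6: C=36, w·C=3×36=108
  J3: C=51, w·C=5×51=255
  J5: C=69, w·C=3×69=207
Σ w·C = 909
= 909


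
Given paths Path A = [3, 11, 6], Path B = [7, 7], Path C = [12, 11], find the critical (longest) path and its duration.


Path A: 3 + 11 + 6 = 20
Path B: 7 + 7 = 14
Path C: 12 + 11 = 23
Critical path = longest = max(20, 14, 23)
= 23 (Path C)


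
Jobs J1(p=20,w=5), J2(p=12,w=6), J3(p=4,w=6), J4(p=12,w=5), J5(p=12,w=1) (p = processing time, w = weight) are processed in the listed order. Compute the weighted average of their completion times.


Completion times:
  J1: C=20, w×C=5×20=100
  J2: C=32, w×C=6×32=192
  J3: C=36, w×C=6×36=216
  J4: C=48, w×C=5×48=240
  J5: C=60, w×C=1×60=60
Sum w×C = 808
Sum w = 23
Weighted avg = 808/23
= 35.13


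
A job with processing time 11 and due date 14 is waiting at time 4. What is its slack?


Slack = due - current_time - processing
= 14 - 4 - 11
= -1


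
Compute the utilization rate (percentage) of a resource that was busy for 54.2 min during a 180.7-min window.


Utilization = busy / total × 100
= 54.2 / 180.7 × 100
= 30.0%


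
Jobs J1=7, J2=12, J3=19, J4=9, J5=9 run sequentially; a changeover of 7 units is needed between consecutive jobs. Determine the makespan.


Makespan = Σ processing + (n-1) × setup
= (7 + 12 + 19 + 9 + 9) + (5-1)×7
= 56 + 28
= 84 time units


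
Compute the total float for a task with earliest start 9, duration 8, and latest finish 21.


EF = ES + duration = 9 + 8 = 17
LS = LF - duration = 21 - 8 = 13
Total Float = LF - EF = 21 - 17
(or LS - ES = 13 - 9)
= 4


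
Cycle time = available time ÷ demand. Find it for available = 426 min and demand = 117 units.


Cycle time = available time / demand
= 426 / 117
= 3.64 min/unit


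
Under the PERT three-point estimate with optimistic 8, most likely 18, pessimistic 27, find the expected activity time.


te = (o + 4m + p) / 6
= (8 + 4×18 + 27) / 6
= (8 + 72 + 27) / 6
= 107 / 6
= 17.83


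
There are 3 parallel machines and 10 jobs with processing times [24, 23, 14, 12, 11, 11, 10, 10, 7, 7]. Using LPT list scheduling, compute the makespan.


Jobs (LPT sorted): [24, 23, 14, 12, 11, 11, 10, 10, 7, 7]
Machines: 3
  J=24 → Machine 1 (load: 0+24=24)
  J=23 → Machine 2 (load: 0+23=23)
  J=14 → Machine 3 (load: 0+14=14)
  J=12 → Machine 3 (load: 14+12=26)
  J=11 → Machine 2 (load: 23+11=34)
  J=11 → Machine 1 (load: 24+11=35)
  J=10 → Machine 3 (load: 26+10=36)
  J=10 → Machine 2 (load: 34+10=44)
  J=7 → Machine 1 (load: 35+7=42)
  J=7 → Machine 3 (load: 36+7=43)
Machine loads: [42, 44, 43]
Makespan = max = 44 time units


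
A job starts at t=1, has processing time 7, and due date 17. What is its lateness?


Completion = 1 + 7 = 8
Lateness = C - d = 8 - 17
= -9


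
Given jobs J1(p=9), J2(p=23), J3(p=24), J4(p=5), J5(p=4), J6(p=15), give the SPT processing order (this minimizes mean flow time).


SPT: sort by shortest processing time
  J5: p=4
  J4: p=5
  J1: p=9
  J6: p=15
  J2: p=23
  J3: p=24
Order: J5 → J4 → J1 → J6 → J2 → J3


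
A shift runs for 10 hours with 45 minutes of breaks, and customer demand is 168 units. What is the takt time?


Available = 10×60 - 45 = 555 min
Takt time = 555 / 168
= 3.30 min/unit


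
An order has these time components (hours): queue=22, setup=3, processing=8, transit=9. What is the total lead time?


Lead time = queue + setup + processing + transit
= 22 + 3 + 8 + 9
= 42 hours


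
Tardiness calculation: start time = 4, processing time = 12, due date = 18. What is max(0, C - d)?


Completion = start + processing = 4 + 12 = 16
Tardiness = max(0, C - d) = max(0, 16 - 18)
= max(0, -2)
= 0


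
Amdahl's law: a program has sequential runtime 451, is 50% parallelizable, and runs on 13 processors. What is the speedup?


Amdahl's law: T_p = T × ((1-p) + p/N)
= 451 × ((1-0.5) + 0.5/13)
= 451 × (0.50 + 0.0385)
= 451 × 0.5385
= 242.85
Speedup = 451/242.85
= 1.86×


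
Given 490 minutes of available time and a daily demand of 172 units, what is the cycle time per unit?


Cycle time = available time / demand
= 490 / 172
= 2.85 min/unit


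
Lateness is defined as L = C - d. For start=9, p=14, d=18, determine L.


Completion = 9 + 14 = 23
Lateness = C - d = 23 - 18
= 5


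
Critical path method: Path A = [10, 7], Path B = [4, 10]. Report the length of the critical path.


Path A: 10 + 7 = 17
Path B: 4 + 10 = 14
Critical path = longest = max(17, 14)
= 17 (Path A)


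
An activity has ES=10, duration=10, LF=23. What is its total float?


EF = ES + duration = 10 + 10 = 20
LS = LF - duration = 23 - 10 = 13
Total Float = LF - EF = 23 - 20
(or LS - ES = 13 - 10)
= 3


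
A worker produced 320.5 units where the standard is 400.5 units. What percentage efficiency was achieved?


Efficiency = (actual / standard) × 100
= (320.5 / 400.5) × 100
= 80.0%


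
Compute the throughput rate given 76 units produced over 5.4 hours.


Throughput = units / time
= 76 / 5.4
= 14.1 units/hour


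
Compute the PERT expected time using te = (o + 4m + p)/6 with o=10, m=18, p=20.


te = (o + 4m + p) / 6
= (10 + 4×18 + 20) / 6
= (10 + 72 + 20) / 6
= 102 / 6
= 17.00


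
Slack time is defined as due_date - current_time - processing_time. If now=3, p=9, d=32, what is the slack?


Slack = due - current_time - processing
= 32 - 3 - 9
= 20


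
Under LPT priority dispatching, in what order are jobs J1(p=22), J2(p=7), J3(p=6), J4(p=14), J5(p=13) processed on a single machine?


LPT: sort by longest processing time first
  J1: p=22
  J4: p=14
  J5: p=13
  J2: p=7
  J3: p=6
Order: J1 → J4 → J5 → J2 → J3


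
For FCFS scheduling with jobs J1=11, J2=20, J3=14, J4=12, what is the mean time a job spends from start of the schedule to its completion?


Completion times:
  J1: completes at 11
  J2: completes at 31
  J3: completes at 45
  J4: completes at 57
Sum = 144
Average = 144/4
= 36.00


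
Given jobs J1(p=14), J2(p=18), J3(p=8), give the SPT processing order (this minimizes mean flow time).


SPT: sort by shortest processing time
  J3: p=8
  J1: p=14
  J2: p=18
Order: J3 → J1 → J2


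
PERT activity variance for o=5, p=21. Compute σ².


σ² = ((p - o) / 6)² = (p - o)² / 36
= (21 - 5)² / 36
= 16² / 36
= 256 / 36
= 7.1111


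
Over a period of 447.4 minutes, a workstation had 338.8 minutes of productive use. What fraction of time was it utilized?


Utilization = busy / total × 100
= 338.8 / 447.4 × 100
= 75.7%


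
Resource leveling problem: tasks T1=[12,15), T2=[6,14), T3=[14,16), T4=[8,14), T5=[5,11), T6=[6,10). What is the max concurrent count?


Check each time point for overlaps:
  t=8: 4 tasks active (T2, T4, T5, T6)
Max concurrent = 4


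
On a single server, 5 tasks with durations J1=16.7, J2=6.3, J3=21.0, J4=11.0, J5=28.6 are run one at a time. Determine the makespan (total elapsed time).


Sequential makespan: sum all processing times
= 16.7 + 6.3 + 21.0 + 11.0 + 28.6
= 83.6 time units


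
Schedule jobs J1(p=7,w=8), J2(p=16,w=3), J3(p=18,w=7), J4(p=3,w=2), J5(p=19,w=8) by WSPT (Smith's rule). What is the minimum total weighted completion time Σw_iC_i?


WSPT order (by p/w): J1 → J4 → J5 → J3 → J2
  J1: C=7, w·C=8×7=56
  J4: C=10, w·C=2×10=20
  J5: C=29, w·C=8×29=232
  J3: C=47, w·C=7×47=329
  J2: C=63, w·C=3×63=189
Σ w·C = 826
= 826


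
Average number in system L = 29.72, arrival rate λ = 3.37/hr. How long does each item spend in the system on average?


Little's law: L = λW → W = L / λ
= 29.72 / 3.37
= 8.82 hours


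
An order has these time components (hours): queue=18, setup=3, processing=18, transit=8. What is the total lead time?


Lead time = queue + setup + processing + transit
= 18 + 3 + 18 + 8
= 47 hours


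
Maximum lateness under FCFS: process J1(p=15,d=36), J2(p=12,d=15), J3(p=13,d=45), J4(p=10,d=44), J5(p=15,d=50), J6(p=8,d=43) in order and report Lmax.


Lateness per job (L = C - d):
  J1: C=15, d=36, L=-21
  J2: C=27, d=15, L=12
  J3: C=40, d=45, L=-5
  J4: C=50, d=44, L=6
  J5: C=65, d=50, L=15
  J6: C=73, d=43, L=30
Lmax = max(-21, 12, -5, 6, 15, 30)
= 30


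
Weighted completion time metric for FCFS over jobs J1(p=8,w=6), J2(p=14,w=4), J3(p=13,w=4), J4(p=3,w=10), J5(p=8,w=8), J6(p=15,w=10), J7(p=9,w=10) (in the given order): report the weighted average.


Completion times:
  J1: C=8, w×C=6×8=48
  J2: C=22, w×C=4×22=88
  J3: C=35, w×C=4×35=140
  J4: C=38, w×C=10×38=380
  J5: C=46, w×C=8×46=368
  J6: C=61, w×C=10×61=610
  J7: C=70, w×C=10×70=700
Sum w×C = 2334
Sum w = 52
Weighted avg = 2334/52
= 44.88


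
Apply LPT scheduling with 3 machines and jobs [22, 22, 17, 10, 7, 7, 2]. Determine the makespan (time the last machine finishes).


Jobs (LPT sorted): [22, 22, 17, 10, 7, 7, 2]
Machines: 3
  J=22 → Machine 1 (load: 0+22=22)
  J=22 → Machine 2 (load: 0+22=22)
  J=17 → Machine 3 (load: 0+17=17)
  J=10 → Machine 3 (load: 17+10=27)
  J=7 → Machine 1 (load: 22+7=29)
  J=7 → Machine 2 (load: 22+7=29)
  J=2 → Machine 3 (load: 27+2=29)
Machine loads: [29, 29, 29]
Makespan = max = 29 time units


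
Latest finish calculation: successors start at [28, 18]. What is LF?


LF = min of all successor start times
Successors start at: [28, 18]
LF = min(28, 18)
= 18


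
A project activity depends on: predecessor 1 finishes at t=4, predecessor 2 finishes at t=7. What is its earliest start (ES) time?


ES = max of all predecessor completion times
Predecessors: [4, 7]
ES = max(4, 7)
= 7


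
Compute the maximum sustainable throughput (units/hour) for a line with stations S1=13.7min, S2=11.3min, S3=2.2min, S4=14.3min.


Bottleneck = longest station time
Station times: [13.7, 11.3, 2.2, 14.3]
Max = 14.3 min
Rate = 60 / 14.3
= 4.20 units/hour (bottleneck: 14.3min)


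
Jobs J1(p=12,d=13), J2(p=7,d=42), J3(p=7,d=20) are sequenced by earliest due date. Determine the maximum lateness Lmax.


EDD order: J1 → J3 → J2
Completion and lateness:
  J1: C=12, d=13, L=12-13=-1
  J3: C=19, d=20, L=19-20=-1
  J2: C=26, d=42, L=26-42=-16
Lmax = max(-1, -1, -16)
= -1


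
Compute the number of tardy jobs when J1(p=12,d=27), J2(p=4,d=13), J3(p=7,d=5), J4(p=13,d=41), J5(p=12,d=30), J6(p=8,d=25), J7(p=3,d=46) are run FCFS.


Completion vs due date:
  J1: C=12, d=27 → on time
  J2: C=16, d=13 → TARDY
  J3: C=23, d=5 → TARDY
  J4: C=36, d=41 → on time
  J5: C=48, d=30 → TARDY
  J6: C=56, d=25 → TARDY
  J7: C=59, d=46 → TARDY
Tardy jobs: J2, J3, J5, J6, J7
Count = 5


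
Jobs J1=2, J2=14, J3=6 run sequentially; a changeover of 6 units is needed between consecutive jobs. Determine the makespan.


Makespan = Σ processing + (n-1) × setup
= (2 + 14 + 6) + (3-1)×6
= 22 + 12
= 34 time units


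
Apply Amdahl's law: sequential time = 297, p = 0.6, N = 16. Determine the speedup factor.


Amdahl's law: T_p = T × ((1-p) + p/N)
= 297 × ((1-0.6) + 0.6/16)
= 297 × (0.40 + 0.0375)
= 297 × 0.4375
= 129.94
Speedup = 297/129.94
= 2.29×


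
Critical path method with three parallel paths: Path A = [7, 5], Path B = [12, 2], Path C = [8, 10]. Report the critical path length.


Path A: 7 + 5 = 12
Path B: 12 + 2 = 14
Path C: 8 + 10 = 18
Critical path = longest = max(12, 14, 18)
= 18 (Path C)


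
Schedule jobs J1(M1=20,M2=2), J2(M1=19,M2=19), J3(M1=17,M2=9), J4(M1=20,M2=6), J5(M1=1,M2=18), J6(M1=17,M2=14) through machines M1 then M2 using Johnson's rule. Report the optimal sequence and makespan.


Johnson's rule:
Group 1 (M1≤M2, sort by M1): ['J5', 'J2']
Group 2 (M1>M2, sort desc M2): ['J6', 'J3', 'J4', 'J1']
Sequence: J5 → J2 → J6 → J3 → J4 → J1
Makespan calculation:
  J5: M1 done=1, M2 done=19
  J2: M1 done=20, M2 done=39
  J6: M1 done=37, M2 done=53
  J3: M1 done=54, M2 done=63
  J4: M1 done=74, M2 done=80
  J1: M1 done=94, M2 done=96
= Sequence: J5 → J2 → J6 → J3 → J4 → J1, Makespan: 96


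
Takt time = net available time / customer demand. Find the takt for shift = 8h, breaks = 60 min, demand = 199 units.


Available = 8×60 - 60 = 420 min
Takt time = 420 / 199
= 2.11 min/unit


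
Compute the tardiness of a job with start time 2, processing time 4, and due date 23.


Completion = start + processing = 2 + 4 = 6
Tardiness = max(0, C - d) = max(0, 6 - 23)
= max(0, -17)
= 0


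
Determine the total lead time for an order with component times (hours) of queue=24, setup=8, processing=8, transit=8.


Lead time = queue + setup + processing + transit
= 24 + 8 + 8 + 8
= 48 hours


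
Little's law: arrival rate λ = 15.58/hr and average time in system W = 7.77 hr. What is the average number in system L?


Little's law: L = λ × W
= 15.58 × 7.77
= 121.06


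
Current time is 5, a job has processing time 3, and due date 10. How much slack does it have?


Slack = due - current_time - processing
= 10 - 5 - 3
= 2


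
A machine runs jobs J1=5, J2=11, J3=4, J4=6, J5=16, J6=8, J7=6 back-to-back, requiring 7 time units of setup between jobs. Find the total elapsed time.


Makespan = Σ processing + (n-1) × setup
= (5 + 11 + 4 + 6 + 16 + 8 + 6) + (7-1)×7
= 56 + 42
= 98 time units


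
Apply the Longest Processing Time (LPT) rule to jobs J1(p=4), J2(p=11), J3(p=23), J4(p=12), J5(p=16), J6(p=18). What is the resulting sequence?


LPT: sort by longest processing time first
  J3: p=23
  J6: p=18
  J5: p=16
  J4: p=12
  J2: p=11
  J1: p=4
Order: J3 → J6 → J5 → J4 → J2 → J1


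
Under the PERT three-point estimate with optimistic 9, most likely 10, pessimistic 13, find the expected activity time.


te = (o + 4m + p) / 6
= (9 + 4×10 + 13) / 6
= (9 + 40 + 13) / 6
= 62 / 6
= 10.33


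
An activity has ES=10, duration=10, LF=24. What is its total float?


EF = ES + duration = 10 + 10 = 20
LS = LF - duration = 24 - 10 = 14
Total Float = LF - EF = 24 - 20
(or LS - ES = 14 - 10)
= 4


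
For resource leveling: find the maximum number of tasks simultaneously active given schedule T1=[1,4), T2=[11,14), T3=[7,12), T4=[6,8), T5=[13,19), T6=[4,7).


Check each time point for overlaps:
  t=6: 2 tasks active (T4, T6)
Max concurrent = 2


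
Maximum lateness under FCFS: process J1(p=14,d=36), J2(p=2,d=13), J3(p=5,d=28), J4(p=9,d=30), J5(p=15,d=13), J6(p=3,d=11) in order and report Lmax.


Lateness per job (L = C - d):
  J1: C=14, d=36, L=-22
  J2: C=16, d=13, L=3
  J3: C=21, d=28, L=-7
  J4: C=30, d=30, L=0
  J5: C=45, d=13, L=32
  J6: C=48, d=11, L=37
Lmax = max(-22, 3, -7, 0, 32, 37)
= 37


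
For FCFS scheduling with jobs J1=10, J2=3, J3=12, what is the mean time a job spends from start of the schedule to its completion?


Completion times:
  J1: completes at 10
  J2: completes at 13
  J3: completes at 25
Sum = 48
Average = 48/3
= 16.00


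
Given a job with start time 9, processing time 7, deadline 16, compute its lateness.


Completion = 9 + 7 = 16
Lateness = C - d = 16 - 16
= 0


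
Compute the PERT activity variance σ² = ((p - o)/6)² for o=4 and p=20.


σ² = ((p - o) / 6)² = (p - o)² / 36
= (20 - 4)² / 36
= 16² / 36
= 256 / 36
= 7.1111


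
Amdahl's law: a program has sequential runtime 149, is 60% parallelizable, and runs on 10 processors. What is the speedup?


Amdahl's law: T_p = T × ((1-p) + p/N)
= 149 × ((1-0.6) + 0.6/10)
= 149 × (0.40 + 0.0600)
= 149 × 0.4600
= 68.54
Speedup = 149/68.54
= 2.17×


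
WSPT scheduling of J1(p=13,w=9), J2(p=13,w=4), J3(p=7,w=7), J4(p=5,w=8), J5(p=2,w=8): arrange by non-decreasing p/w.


WSPT (Smith's rule): sort by p/w ascending
  J5: p/w = 2/8 = 0.250
  J4: p/w = 5/8 = 0.625
  J3: p/w = 7/7 = 1.000
  J1: p/w = 13/9 = 1.444
  J2: p/w = 13/4 = 3.250
Order: J5 → J4 → J3 → J1 → J2


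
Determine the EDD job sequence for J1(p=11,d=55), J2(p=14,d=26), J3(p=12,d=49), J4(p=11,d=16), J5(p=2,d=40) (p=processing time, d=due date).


EDD: sort by earliest due date
  J4: d=16, p=11
  J2: d=26, p=14
  J5: d=40, p=2
  J3: d=49, p=12
  J1: d=55, p=11
Order: J4 → J2 → J5 → J3 → J1


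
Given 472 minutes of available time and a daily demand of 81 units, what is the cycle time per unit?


Cycle time = available time / demand
= 472 / 81
= 5.83 min/unit


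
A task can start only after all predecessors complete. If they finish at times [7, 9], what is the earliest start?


ES = max of all predecessor completion times
Predecessors: [7, 9]
ES = max(7, 9)
= 9


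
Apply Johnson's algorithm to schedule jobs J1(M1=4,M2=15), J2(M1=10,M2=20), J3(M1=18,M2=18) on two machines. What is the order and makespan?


Johnson's rule:
Group 1 (M1≤M2, sort by M1): ['J1', 'J2', 'J3']
Group 2 (M1>M2, sort desc M2): []
Sequence: J1 → J2 → J3
Makespan calculation:
  J1: M1 done=4, M2 done=19
  J2: M1 done=14, M2 done=39
  J3: M1 done=32, M2 done=57
= Sequence: J1 → J2 → J3, Makespan: 57


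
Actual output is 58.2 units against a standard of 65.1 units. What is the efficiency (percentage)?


Efficiency = (actual / standard) × 100
= (58.2 / 65.1) × 100
= 89.4%


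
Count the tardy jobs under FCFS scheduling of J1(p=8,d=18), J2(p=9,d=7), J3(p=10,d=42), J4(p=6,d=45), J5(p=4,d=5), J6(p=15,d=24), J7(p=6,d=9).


Completion vs due date:
  J1: C=8, d=18 → on time
  J2: C=17, d=7 → TARDY
  J3: C=27, d=42 → on time
  J4: C=33, d=45 → on time
  J5: C=37, d=5 → TARDY
  J6: C=52, d=24 → TARDY
  J7: C=58, d=9 → TARDY
Tardy jobs: J2, J5, J6, J7
Count = 4


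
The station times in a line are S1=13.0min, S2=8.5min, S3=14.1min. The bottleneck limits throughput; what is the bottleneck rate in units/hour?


Bottleneck = longest station time
Station times: [13.0, 8.5, 14.1]
Max = 14.1 min
Rate = 60 / 14.1
= 4.26 units/hour (bottleneck: 14.1min)


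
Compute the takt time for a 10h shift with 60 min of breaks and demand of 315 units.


Available = 10×60 - 60 = 540 min
Takt time = 540 / 315
= 1.71 min/unit


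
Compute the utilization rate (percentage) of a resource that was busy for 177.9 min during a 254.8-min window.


Utilization = busy / total × 100
= 177.9 / 254.8 × 100
= 69.8%


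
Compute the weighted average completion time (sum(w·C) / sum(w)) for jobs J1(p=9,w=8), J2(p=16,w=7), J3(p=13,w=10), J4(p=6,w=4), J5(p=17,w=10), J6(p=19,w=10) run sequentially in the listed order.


Completion times:
  J1: C=9, w×C=8×9=72
  J2: C=25, w×C=7×25=175
  J3: C=38, w×C=10×38=380
  J4: C=44, w×C=4×44=176
  J5: C=61, w×C=10×61=610
  J6: C=80, w×C=10×80=800
Sum w×C = 2213
Sum w = 49
Weighted avg = 2213/49
= 45.16


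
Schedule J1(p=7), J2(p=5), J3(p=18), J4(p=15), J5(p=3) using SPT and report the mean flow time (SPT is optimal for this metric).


SPT order: J5 → J2 → J1 → J4 → J3
Completion times:
  J5: C=3
  J2: C=8
  J1: C=15
  J4: C=30
  J3: C=48
Sum = 104, n = 5
Mean flow = 104/5
= 20.80


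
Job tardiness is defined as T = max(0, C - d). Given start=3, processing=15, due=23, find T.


Completion = start + processing = 3 + 15 = 18
Tardiness = max(0, C - d) = max(0, 18 - 23)
= max(0, -5)
= 0


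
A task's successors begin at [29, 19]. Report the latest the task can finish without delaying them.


LF = min of all successor start times
Successors start at: [29, 19]
LF = min(29, 19)
= 19


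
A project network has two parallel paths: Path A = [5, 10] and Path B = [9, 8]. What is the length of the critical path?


Path A: 5 + 10 = 15
Path B: 9 + 8 = 17
Critical path = longest = max(15, 17)
= 17 (Path B)


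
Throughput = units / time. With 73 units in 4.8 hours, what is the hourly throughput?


Throughput = units / time
= 73 / 4.8
= 15.2 units/hour


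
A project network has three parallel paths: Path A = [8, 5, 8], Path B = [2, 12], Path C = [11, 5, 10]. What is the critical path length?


Path A: 8 + 5 + 8 = 21
Path B: 2 + 12 = 14
Path C: 11 + 5 + 10 = 26
Critical path = longest = max(21, 14, 26)
= 26 (Path C)
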